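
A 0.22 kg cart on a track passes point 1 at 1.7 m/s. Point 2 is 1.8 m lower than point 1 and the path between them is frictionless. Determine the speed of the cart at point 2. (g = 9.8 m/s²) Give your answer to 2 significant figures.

Mechanical energy is conserved (no friction): ½mv₀² + mgh = ½mv²
v² = v₀² + 2gh = (1.7)² + 2(9.8)(1.8) = 38.170
v = √38.170 = 6.178 m/s

v = 6.2 m/s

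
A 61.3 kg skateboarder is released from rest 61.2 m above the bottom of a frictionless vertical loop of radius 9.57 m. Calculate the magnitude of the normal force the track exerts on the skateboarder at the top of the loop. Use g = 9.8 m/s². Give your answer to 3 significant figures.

Energy from release to top (height 2r): mgh = ½mv_top² + mg(2r)
v_top² = 2g(h − 2r) = 2(9.8)(61.2 − 19.14) = 824.38 m²/s²
At the top, both N and weight point toward the centre: N + mg = mv_top²/r
N = m(v_top²/r − g) = 61.3(824.38/9.57 − 9.8) = 4680 N

N = 4680 N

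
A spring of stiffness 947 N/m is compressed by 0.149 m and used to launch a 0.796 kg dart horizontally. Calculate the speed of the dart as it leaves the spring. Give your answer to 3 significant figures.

The dart leaves the spring when the spring is at natural length, so ½kx² = ½mv²
v = x√(k/m) = 0.149 × √(947/0.796) = 5.139 m/s

v = 5.14 m/s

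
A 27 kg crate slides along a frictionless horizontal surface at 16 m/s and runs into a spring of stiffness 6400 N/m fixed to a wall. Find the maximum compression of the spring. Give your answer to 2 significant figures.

x = 1.0 m

At max compression the crate is momentarily at rest: ½mv² = ½kx²
x = v√(m/k) = 16 × √(27/6400) = 1.039 m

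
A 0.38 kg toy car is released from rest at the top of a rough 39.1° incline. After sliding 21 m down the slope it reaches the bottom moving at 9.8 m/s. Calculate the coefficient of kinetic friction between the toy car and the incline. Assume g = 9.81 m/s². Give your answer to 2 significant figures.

μ_k = 0.51

The energy dissipated by friction is the PE lost minus the KE gained:
mgL sinθ = 49.372 J; ½mv² = 18.248 J
W_f = 49.372 − 18.248 = 31.12 J
μ_k = W_f/(mg cosθ · L) = 31.12/(2.893 × 21) = 0.5123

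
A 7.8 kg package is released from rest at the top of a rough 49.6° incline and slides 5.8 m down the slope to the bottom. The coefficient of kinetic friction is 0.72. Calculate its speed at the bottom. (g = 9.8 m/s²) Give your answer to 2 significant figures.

v = 5.8 m/s

Work–energy: mg(L sinθ) − μ_k(mg cosθ)L = ½mv²
mgh = mgL sinθ = (7.8)(9.8)(5.8)sin49.6° = 337.63 J
W_f = μ_k mg cosθ · L = (0.72)(7.8)(9.8)cos49.6°·5.8 = 206.9 J
½mv² = 337.63 − 206.9 = 130.74 J
v = √(2 × 130.74/7.8) = 5.790 m/s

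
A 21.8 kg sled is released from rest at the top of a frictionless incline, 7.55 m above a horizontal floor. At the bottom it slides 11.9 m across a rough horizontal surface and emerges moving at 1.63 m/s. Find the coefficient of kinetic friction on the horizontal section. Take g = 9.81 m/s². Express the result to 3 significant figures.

μ_k = 0.623

Energy at the top = energy at the end + work done against friction:
mgh = ½mv² + μ_k m g d
mgh = 1614.6 J; ½mv² = 28.960 J
W_f = 1614.6 − 28.960 = 1586 J
μ_k = W_f/(mg·d) = 1586/(213.9 × 11.9) = 0.6231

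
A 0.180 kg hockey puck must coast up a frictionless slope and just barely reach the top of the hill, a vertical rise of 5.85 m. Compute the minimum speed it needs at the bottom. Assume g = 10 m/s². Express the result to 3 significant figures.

v = 10.8 m/s

At the top it is momentarily at rest, so all KE converts to PE: ½mv² = mgh
v = √(2gh) = √(2 × 10 × 5.85) = 10.82 m/s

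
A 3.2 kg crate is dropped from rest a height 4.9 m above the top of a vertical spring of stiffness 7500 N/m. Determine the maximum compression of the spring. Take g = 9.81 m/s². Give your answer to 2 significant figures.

x = 0.21 m

Measuring PE from the top of the relaxed spring, at max compression the crate has dropped H + x with zero KE, so:
mg(H + x) = ½kx²
½(7500)x² − (3.2)(9.81)x − (3.2)(9.81)(4.9) = 0
3750x² − 31.39x − 153.8 = 0
x = [31.39 + √(985.5 + 2.3073e+06)]/(2 × 3750) = 0.2068 m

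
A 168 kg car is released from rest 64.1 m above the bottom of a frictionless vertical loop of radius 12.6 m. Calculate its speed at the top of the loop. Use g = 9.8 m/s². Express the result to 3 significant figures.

Energy conservation: mgh = ½mv_top² + mg(2r)
v_top² = 2g(h − 2r) = 2(9.8)(64.1 − 25.20) = 762.4
v_top = 27.61 m/s

v = 27.6 m/s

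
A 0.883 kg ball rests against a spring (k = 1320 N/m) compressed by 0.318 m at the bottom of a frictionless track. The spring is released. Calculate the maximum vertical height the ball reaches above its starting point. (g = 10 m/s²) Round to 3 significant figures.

h = 7.56 m

At maximum height the ball is at rest, so ½kx² = mgh
h = kx²/(2mg) = (1320)(0.318)²/(2 × 0.883 × 10) = 7.559 m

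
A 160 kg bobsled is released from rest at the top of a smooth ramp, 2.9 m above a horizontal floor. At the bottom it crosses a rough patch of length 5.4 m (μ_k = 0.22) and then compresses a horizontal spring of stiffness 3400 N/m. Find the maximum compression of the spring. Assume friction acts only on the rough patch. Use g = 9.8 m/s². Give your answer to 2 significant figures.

x = 1.3 m

Initial energy: E₁ = mgh = (160)(9.8)(2.9) = 4547.2 J
Friction removes W_f = μ_k mg d = (0.22)(160)(9.8)(5.4) = 1863 J
Energy reaching the spring: E = 4547.2 − 1863 = 2684.4 J
At max compression ½kx² = E ⇒ x = √(2E/k) = √(2 × 2684.4/3400) = 1.257 m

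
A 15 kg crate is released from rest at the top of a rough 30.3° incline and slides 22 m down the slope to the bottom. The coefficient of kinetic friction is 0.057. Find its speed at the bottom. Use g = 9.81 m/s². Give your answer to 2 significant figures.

v = 14 m/s

Energy: mgh = ½mv² + W_f, with h = L sinθ and W_f = μ_k (mg cosθ) L
mgh = mgL sinθ = (15)(9.81)(22)sin30.3° = 1633.3 J
W_f = μ_k mg cosθ · L = (0.057)(15)(9.81)cos30.3°·22 = 159.3 J
½mv² = 1633.3 − 159.3 = 1474.0 J
v = √(2 × 1474.0/15) = 14.02 m/s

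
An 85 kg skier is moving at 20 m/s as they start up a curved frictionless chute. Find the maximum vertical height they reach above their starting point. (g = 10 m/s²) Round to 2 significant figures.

h = 20 m

Setting KE at the bottom equal to PE gained: ½mv² = mgh
h = v²/(2g) = 20²/(2 × 10) = 20.00 m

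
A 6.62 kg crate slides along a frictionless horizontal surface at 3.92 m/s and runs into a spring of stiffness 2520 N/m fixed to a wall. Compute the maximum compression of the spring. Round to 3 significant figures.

x = 0.201 m

All KE is stored as spring PE at maximum compression: ½mv² = ½kx²
x = v√(m/k) = 3.92 × √(6.62/2520) = 0.2009 m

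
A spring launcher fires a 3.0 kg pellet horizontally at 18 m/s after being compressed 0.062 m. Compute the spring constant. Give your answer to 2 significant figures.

Energy stored in the spring equals the launch KE: ½kx² = ½mv²
k = mv²/x² = (3.0)(18)²/(0.062)² = 252862 N/m

k = 250000 N/m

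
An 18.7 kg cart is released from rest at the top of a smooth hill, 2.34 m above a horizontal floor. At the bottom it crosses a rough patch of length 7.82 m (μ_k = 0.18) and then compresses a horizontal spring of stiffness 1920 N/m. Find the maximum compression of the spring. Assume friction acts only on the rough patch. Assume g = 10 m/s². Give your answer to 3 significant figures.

x = 0.426 m

Initial energy: E₁ = mgh = (18.7)(10)(2.34) = 437.58 J
Friction removes W_f = μ_k mg d = (0.18)(18.7)(10)(7.82) = 263.2 J
Energy reaching the spring: E = 437.58 − 263.2 = 174.36 J
At max compression ½kx² = E ⇒ x = √(2E/k) = √(2 × 174.36/1920) = 0.4262 m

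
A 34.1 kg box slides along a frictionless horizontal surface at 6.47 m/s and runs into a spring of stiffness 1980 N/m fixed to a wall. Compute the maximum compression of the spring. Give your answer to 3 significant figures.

At max compression the box is momentarily at rest: ½mv² = ½kx²
x = v√(m/k) = 6.47 × √(34.1/1980) = 0.8491 m

x = 0.849 m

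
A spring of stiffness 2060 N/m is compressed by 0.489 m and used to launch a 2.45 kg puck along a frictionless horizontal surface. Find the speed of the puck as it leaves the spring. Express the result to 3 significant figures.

Spring PE converts entirely to kinetic energy: ½kx² = ½mv²
v = x√(k/m) = 0.489 × √(2060/2.45) = 14.18 m/s

v = 14.2 m/s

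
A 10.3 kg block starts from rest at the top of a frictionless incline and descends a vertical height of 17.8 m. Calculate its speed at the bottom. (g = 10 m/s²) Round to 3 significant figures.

v = 18.9 m/s

Energy conservation between the two points: mgh = ½mv²
v = √(2gh) = √(2 × 10 × 17.8) = √356.00 = 18.87 m/s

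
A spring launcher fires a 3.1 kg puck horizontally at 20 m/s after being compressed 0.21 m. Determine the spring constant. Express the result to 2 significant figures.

k = 28000 N/m

½kx² = ½mv²
k = mv²/x² = (3.1)(20)²/(0.21)² = 28118 N/m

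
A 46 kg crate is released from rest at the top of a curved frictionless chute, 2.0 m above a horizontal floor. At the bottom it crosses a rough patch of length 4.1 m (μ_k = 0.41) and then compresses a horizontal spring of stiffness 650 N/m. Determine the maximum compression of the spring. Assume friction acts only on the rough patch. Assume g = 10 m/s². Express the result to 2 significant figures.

x = 0.67 m

Initial energy: E₁ = mgh = (46)(10)(2.0) = 920.00 J
Friction removes W_f = μ_k mg d = (0.41)(46)(10)(4.1) = 773.3 J
Energy reaching the spring: E = 920.00 − 773.3 = 146.74 J
At max compression ½kx² = E ⇒ x = √(2E/k) = √(2 × 146.74/650) = 0.6719 m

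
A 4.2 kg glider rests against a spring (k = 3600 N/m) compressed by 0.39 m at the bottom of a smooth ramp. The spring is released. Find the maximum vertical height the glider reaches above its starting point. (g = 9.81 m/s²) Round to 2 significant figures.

All spring PE becomes gravitational PE at the highest point: ½kx² = mgh
h = kx²/(2mg) = (3600)(0.39)²/(2 × 4.2 × 9.81) = 6.645 m

h = 6.6 m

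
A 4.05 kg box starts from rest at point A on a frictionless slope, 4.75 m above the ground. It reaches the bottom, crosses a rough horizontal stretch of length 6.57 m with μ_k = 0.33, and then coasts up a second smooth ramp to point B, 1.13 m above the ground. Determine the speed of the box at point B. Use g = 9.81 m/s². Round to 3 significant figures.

Energy at A: mgh₁ = (4.05)(9.81)(4.75) = 188.72 J
Friction loss: W_f = μ_k mg d = 86.14 J
At B: ½mv² + mgh₂ = mgh₁ − W_f
½mv² = 188.72 − 86.14 − 44.895 = 57.685 J
v = √(2 × 57.685/4.05) = 5.337 m/s

v = 5.34 m/s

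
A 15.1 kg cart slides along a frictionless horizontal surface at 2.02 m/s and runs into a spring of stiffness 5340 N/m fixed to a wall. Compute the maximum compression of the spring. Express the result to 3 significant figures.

x = 0.107 m

At max compression the cart is momentarily at rest: ½mv² = ½kx²
x = v√(m/k) = 2.02 × √(15.1/5340) = 0.1074 m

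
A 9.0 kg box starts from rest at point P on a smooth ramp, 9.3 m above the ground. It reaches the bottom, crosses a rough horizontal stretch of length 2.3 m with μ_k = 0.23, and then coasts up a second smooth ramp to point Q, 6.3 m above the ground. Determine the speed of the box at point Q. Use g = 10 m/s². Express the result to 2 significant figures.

Energy at P: mgh₁ = (9.0)(10)(9.3) = 837.00 J
Friction loss: W_f = μ_k mg d = 47.61 J
At Q: ½mv² + mgh₂ = mgh₁ − W_f
½mv² = 837.00 − 47.61 − 567.00 = 222.39 J
v = √(2 × 222.39/9.0) = 7.030 m/s

v = 7.0 m/s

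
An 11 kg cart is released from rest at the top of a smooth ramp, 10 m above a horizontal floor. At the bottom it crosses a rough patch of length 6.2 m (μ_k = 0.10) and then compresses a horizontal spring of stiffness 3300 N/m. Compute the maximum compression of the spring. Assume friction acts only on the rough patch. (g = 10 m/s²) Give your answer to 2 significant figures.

Initial energy: E₁ = mgh = (11)(10)(10) = 1100.0 J
Friction removes W_f = μ_k mg d = (0.10)(11)(10)(6.2) = 68.20 J
Energy reaching the spring: E = 1100.0 − 68.20 = 1031.8 J
At max compression ½kx² = E ⇒ x = √(2E/k) = √(2 × 1031.8/3300) = 0.7908 m

x = 0.79 m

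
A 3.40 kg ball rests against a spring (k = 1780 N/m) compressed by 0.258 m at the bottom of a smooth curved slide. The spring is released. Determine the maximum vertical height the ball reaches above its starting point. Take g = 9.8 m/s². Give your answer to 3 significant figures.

At maximum height the ball is at rest, so ½kx² = mgh
h = kx²/(2mg) = (1780)(0.258)²/(2 × 3.40 × 9.8) = 1.778 m

h = 1.78 m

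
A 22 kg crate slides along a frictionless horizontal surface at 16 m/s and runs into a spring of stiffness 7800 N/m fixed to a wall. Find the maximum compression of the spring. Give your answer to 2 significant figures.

At max compression the crate is momentarily at rest: ½mv² = ½kx²
x = v√(m/k) = 16 × √(22/7800) = 0.8497 m

x = 0.85 m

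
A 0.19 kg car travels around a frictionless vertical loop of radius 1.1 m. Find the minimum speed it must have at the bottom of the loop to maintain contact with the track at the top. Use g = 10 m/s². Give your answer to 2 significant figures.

v = 7.4 m/s

At the top: mg = mv_top²/r ⇒ v_top² = gr = 11.00 m²/s²
Energy from bottom to top (height 2r): ½mv_bot² = ½mv_top² + mg(2r)
v_bot² = gr + 4gr = 5gr = 55.00
v_bot = √(5gr) = 7.416 m/s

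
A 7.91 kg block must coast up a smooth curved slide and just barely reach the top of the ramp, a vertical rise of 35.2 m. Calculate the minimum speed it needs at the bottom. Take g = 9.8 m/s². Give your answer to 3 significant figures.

v = 26.3 m/s

At the top it is momentarily at rest, so all KE converts to PE: ½mv² = mgh
v = √(2gh) = √(2 × 9.8 × 35.2) = 26.27 m/s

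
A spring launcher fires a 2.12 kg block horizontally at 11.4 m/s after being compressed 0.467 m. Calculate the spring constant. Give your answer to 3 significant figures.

½kx² = ½mv²
k = mv²/x² = (2.12)(11.4)²/(0.467)² = 1263 N/m

k = 1260 N/m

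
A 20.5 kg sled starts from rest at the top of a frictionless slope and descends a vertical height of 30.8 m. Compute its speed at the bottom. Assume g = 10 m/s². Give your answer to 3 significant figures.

By conservation of mechanical energy, mgh = ½mv²
v = √(2gh) = √(2 × 10 × 30.8) = √616.00 = 24.82 m/s

v = 24.8 m/s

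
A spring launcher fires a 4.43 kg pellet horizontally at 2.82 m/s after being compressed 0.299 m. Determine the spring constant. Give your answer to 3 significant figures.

k = 394 N/m

½kx² = ½mv²
k = mv²/x² = (4.43)(2.82)²/(0.299)² = 394.1 N/m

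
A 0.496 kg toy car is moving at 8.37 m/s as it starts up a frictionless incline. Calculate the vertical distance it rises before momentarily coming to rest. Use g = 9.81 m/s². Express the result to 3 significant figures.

By energy conservation, ½mv² = mgh
h = v²/(2g) = 8.37²/(2 × 9.81) = 3.571 m

h = 3.57 m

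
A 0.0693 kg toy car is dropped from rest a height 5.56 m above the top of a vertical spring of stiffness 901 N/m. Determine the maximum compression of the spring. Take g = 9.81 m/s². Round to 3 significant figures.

Measuring PE from the top of the relaxed spring, at max compression the car has dropped H + x with zero KE, so:
mg(H + x) = ½kx²
½(901)x² − (0.0693)(9.81)x − (0.0693)(9.81)(5.56) = 0
450.5x² − 0.6798x − 3.780 = 0
x = [0.6798 + √(0.4622 + 6811.3)]/(2 × 450.5) = 0.09236 m

x = 0.0924 m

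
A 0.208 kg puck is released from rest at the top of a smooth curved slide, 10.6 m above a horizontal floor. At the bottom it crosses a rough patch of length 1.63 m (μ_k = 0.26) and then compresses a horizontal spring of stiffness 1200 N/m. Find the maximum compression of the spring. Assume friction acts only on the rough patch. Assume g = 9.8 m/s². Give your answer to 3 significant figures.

x = 0.186 m

Initial energy: E₁ = mgh = (0.208)(9.8)(10.6) = 21.607 J
Friction removes W_f = μ_k mg d = (0.26)(0.208)(9.8)(1.63) = 0.8639 J
Energy reaching the spring: E = 21.607 − 0.8639 = 20.743 J
At max compression ½kx² = E ⇒ x = √(2E/k) = √(2 × 20.743/1200) = 0.1859 m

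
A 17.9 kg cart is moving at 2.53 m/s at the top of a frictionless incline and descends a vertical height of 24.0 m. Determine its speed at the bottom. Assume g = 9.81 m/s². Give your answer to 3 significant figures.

v = 21.8 m/s

By conservation of mechanical energy, ½mv₀² + mgh = ½mv²
v² = v₀² + 2gh = (2.53)² + 2(9.81)(24.0) = 477.28
v = √477.28 = 21.85 m/s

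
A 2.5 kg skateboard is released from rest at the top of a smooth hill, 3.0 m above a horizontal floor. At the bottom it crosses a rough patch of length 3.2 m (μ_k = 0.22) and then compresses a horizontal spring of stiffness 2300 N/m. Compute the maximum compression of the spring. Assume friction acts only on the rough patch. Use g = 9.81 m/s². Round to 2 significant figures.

x = 0.22 m

Initial energy: E₁ = mgh = (2.5)(9.81)(3.0) = 73.575 J
Friction removes W_f = μ_k mg d = (0.22)(2.5)(9.81)(3.2) = 17.27 J
Energy reaching the spring: E = 73.575 − 17.27 = 56.309 J
At max compression ½kx² = E ⇒ x = √(2E/k) = √(2 × 56.309/2300) = 0.2213 m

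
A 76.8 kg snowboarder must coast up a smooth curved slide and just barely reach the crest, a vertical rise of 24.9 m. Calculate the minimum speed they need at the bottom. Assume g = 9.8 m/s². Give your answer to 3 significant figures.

v = 22.1 m/s

At the top they are momentarily at rest, so all KE converts to PE: ½mv² = mgh
v = √(2gh) = √(2 × 9.8 × 24.9) = 22.09 m/s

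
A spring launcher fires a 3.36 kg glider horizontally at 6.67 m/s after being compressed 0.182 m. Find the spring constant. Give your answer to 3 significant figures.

½kx² = ½mv²
k = mv²/x² = (3.36)(6.67)²/(0.182)² = 4513 N/m

k = 4510 N/m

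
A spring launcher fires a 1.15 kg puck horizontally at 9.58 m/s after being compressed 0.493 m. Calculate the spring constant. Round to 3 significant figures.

k = 434 N/m

Energy stored in the spring equals the launch KE: ½kx² = ½mv²
k = mv²/x² = (1.15)(9.58)²/(0.493)² = 434.2 N/m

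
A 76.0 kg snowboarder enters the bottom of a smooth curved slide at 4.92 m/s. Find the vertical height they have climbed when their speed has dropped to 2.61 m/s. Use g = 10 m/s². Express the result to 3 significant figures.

Energy balance between the two points: ½mv₁² = ½mv₂² + mgh
h = (v₁² − v₂²)/(2g) = (4.92² − 2.61²)/(2 × 10) = 0.8697 m

h = 0.870 m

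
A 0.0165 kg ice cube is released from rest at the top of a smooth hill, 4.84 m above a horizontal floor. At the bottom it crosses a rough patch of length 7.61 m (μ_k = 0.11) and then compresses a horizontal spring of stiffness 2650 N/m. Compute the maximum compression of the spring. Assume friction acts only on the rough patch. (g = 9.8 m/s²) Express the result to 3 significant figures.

x = 0.0221 m

Initial energy: E₁ = mgh = (0.0165)(9.8)(4.84) = 0.78263 J
Friction removes W_f = μ_k mg d = (0.11)(0.0165)(9.8)(7.61) = 0.1354 J
Energy reaching the spring: E = 0.78263 − 0.1354 = 0.64727 J
At max compression ½kx² = E ⇒ x = √(2E/k) = √(2 × 0.64727/2650) = 0.02210 m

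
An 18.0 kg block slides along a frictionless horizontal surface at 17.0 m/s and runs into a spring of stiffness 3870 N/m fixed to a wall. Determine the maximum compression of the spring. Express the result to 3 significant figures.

At max compression the block is momentarily at rest: ½mv² = ½kx²
x = v√(m/k) = 17.0 × √(18.0/3870) = 1.159 m

x = 1.16 m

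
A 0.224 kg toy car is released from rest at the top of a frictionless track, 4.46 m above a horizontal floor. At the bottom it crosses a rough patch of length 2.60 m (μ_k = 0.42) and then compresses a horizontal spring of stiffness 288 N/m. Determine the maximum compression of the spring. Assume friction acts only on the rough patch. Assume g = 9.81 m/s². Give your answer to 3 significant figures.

x = 0.227 m

Initial energy: E₁ = mgh = (0.224)(9.81)(4.46) = 9.8006 J
Friction removes W_f = μ_k mg d = (0.42)(0.224)(9.81)(2.60) = 2.400 J
Energy reaching the spring: E = 9.8006 − 2.400 = 7.4010 J
At max compression ½kx² = E ⇒ x = √(2E/k) = √(2 × 7.4010/288) = 0.2267 m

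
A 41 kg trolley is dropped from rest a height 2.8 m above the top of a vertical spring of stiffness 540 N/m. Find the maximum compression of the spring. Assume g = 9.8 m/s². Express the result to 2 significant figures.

Measuring PE from the top of the relaxed spring, at max compression the trolley has dropped H + x with zero KE, so:
mg(H + x) = ½kx²
½(540)x² − (41)(9.8)x − (41)(9.8)(2.8) = 0
270.0x² − 401.8x − 1125 = 0
x = [401.8 + √(161443 + 1.2150e+06)]/(2 × 270.0) = 2.917 m

x = 2.9 m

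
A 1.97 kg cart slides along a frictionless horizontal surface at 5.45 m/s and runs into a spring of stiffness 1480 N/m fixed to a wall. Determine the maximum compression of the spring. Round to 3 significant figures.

At max compression the cart is momentarily at rest: ½mv² = ½kx²
x = v√(m/k) = 5.45 × √(1.97/1480) = 0.1988 m

x = 0.199 m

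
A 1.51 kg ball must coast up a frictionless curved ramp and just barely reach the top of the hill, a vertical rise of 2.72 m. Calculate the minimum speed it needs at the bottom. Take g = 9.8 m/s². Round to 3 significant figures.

At the top it is momentarily at rest, so all KE converts to PE: ½mv² = mgh
v = √(2gh) = √(2 × 9.8 × 2.72) = 7.302 m/s

v = 7.30 m/s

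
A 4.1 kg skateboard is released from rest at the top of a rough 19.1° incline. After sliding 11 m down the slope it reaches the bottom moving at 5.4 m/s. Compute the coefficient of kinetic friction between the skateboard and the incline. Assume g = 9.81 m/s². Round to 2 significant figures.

The energy dissipated by friction is the PE lost minus the KE gained:
mgL sinθ = 144.77 J; ½mv² = 59.778 J
W_f = 144.77 − 59.778 = 84.99 J
μ_k = W_f/(mg cosθ · L) = 84.99/(38.01 × 11) = 0.2033

μ_k = 0.20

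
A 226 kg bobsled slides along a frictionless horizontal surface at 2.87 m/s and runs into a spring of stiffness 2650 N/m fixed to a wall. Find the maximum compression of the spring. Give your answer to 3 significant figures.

x = 0.838 m

All KE is stored as spring PE at maximum compression: ½mv² = ½kx²
x = v√(m/k) = 2.87 × √(226/2650) = 0.8381 m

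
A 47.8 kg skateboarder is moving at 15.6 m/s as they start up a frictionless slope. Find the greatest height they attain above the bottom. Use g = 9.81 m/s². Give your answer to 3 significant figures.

Setting KE at the bottom equal to PE gained: ½mv² = mgh
h = v²/(2g) = 15.6²/(2 × 9.81) = 12.40 m

h = 12.4 m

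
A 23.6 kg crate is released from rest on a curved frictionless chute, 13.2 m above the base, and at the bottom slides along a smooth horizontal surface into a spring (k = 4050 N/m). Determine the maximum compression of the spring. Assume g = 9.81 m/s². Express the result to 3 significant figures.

At max compression the crate is momentarily at rest: mgh = ½kx²
x = √(2mgh/k) = √(2 × 23.6 × 9.81 × 13.2 / 4050) = 1.228 m

x = 1.23 m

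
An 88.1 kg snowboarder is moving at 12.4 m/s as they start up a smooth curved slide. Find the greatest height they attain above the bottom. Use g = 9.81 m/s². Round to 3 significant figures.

h = 7.84 m

By energy conservation, ½mv² = mgh
h = v²/(2g) = 12.4²/(2 × 9.81) = 7.837 m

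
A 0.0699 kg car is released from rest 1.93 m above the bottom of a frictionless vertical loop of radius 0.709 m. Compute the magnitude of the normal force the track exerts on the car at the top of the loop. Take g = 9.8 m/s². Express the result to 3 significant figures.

Energy from release to top (height 2r): mgh = ½mv_top² + mg(2r)
v_top² = 2g(h − 2r) = 2(9.8)(1.93 − 1.418) = 10.035 m²/s²
At the top, both N and weight point toward the centre: N + mg = mv_top²/r
N = m(v_top²/r − g) = 0.0699(10.035/0.709 − 9.8) = 0.3043 N

N = 0.304 N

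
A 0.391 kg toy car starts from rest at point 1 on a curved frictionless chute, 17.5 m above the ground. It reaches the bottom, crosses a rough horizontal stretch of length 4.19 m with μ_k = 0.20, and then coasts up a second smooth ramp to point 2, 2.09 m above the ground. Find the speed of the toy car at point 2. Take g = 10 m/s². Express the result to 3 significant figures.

v = 17.1 m/s

Energy at 1: mgh₁ = (0.391)(10)(17.5) = 68.425 J
Friction loss: W_f = μ_k mg d = 3.277 J
At 2: ½mv² + mgh₂ = mgh₁ − W_f
½mv² = 68.425 − 3.277 − 8.1719 = 56.977 J
v = √(2 × 56.977/0.391) = 17.07 m/s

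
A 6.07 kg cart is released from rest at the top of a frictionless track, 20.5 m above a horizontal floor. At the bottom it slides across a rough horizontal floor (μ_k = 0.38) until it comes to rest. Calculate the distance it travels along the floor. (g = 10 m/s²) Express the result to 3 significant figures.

Energy at the top = energy at the end + work done against friction:
At rest all PE has been dissipated by friction: mgh = μ_k m g d
d = h/μ_k = 20.5/0.38 = 53.95 m

d = 53.9 m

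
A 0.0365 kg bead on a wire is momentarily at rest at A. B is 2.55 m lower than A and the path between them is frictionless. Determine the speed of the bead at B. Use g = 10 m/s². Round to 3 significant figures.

v = 7.14 m/s

Equating total energy at the two states: mgh = ½mv²
v = √(2gh) = √(2 × 10 × 2.55) = √51.000 = 7.141 m/s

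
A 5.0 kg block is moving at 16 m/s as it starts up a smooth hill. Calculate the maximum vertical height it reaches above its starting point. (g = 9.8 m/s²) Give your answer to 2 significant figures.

By energy conservation, ½mv² = mgh
h = v²/(2g) = 16²/(2 × 9.8) = 13.06 m

h = 13 m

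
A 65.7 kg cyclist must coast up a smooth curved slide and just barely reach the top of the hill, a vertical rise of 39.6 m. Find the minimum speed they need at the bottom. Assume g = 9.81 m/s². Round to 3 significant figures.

At the top they are momentarily at rest, so all KE converts to PE: ½mv² = mgh
v = √(2gh) = √(2 × 9.81 × 39.6) = 27.87 m/s

v = 27.9 m/s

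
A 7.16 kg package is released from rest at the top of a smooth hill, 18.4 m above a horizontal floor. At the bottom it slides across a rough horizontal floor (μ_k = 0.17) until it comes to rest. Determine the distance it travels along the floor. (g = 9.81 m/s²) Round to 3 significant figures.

d = 108 m

Energy at the top = energy at the end + work done against friction:
At rest all PE has been dissipated by friction: mgh = μ_k m g d
d = h/μ_k = 18.4/0.17 = 108.2 m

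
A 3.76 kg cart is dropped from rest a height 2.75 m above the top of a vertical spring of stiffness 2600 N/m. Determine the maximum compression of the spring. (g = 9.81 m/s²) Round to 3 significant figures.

x = 0.294 m

Take the reference level at the top of the uncompressed spring. At max compression the cart has fallen H + x and is momentarily at rest:
mg(H + x) = ½kx²
½(2600)x² − (3.76)(9.81)x − (3.76)(9.81)(2.75) = 0
1300x² − 36.89x − 101.4 = 0
x = [36.89 + √(1361 + 527464)]/(2 × 1300) = 0.2939 m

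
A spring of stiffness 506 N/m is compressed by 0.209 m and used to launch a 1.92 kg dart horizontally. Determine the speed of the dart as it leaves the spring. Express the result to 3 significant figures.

The dart leaves the spring when the spring is at natural length, so ½kx² = ½mv²
v = x√(k/m) = 0.209 × √(506/1.92) = 3.393 m/s

v = 3.39 m/s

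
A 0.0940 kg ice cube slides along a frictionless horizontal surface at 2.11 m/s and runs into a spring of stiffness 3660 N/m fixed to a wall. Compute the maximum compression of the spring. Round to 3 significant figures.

At max compression the cube is momentarily at rest: ½mv² = ½kx²
x = v√(m/k) = 2.11 × √(0.0940/3660) = 0.01069 m

x = 0.0107 m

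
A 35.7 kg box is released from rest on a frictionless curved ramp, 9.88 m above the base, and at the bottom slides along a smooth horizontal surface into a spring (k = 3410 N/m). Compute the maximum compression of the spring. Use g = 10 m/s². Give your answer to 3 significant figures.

x = 1.44 m

Gravitational PE at the top equals spring PE at max compression: mgh = ½kx²
x = √(2mgh/k) = √(2 × 35.7 × 10 × 9.88 / 3410) = 1.438 m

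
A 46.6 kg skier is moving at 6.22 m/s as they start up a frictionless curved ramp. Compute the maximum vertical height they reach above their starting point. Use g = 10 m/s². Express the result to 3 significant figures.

Setting KE at the bottom equal to PE gained: ½mv² = mgh
h = v²/(2g) = 6.22²/(2 × 10) = 1.934 m

h = 1.93 m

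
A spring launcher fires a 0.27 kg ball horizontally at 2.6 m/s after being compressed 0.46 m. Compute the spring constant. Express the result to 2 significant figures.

k = 8.6 N/m

Energy stored in the spring equals the launch KE: ½kx² = ½mv²
k = mv²/x² = (0.27)(2.6)²/(0.46)² = 8.626 N/m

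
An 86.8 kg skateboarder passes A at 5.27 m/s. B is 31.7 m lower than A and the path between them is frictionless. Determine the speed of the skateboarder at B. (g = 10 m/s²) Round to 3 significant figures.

v = 25.7 m/s

Energy conservation between the two points: ½mv₀² + mgh = ½mv²
v² = v₀² + 2gh = (5.27)² + 2(10)(31.7) = 661.77
v = √661.77 = 25.72 m/s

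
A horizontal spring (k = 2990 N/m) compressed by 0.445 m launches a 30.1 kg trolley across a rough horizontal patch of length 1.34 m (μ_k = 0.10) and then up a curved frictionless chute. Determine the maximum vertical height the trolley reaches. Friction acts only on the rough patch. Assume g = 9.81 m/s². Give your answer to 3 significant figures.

Spring energy: E₀ = ½kx² = ½(2990)(0.445)² = 296.05 J
Friction: W_f = μ_k mg d = (0.10)(30.1)(9.81)(1.34) = 39.57 J
Energy at base of ramp: E = 296.05 − 39.57 = 256.48 J
At max height all remaining energy is PE: mgh = E ⇒ h = E/(mg) = 256.48/(30.1 × 9.81) = 0.8686 m

h = 0.869 m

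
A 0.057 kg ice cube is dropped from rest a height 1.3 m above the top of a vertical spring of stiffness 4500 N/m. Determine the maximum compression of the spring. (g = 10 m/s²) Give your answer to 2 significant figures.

Let x be the compression. The total drop is H + x, and the cube is instantaneously at rest at max compression, so energy conservation gives:
mg(H + x) = ½kx²
½(4500)x² − (0.057)(10)x − (0.057)(10)(1.3) = 0
2250x² − 0.5700x − 0.7410 = 0
x = [0.5700 + √(0.3249 + 6669.0)]/(2 × 2250) = 0.01827 m

x = 0.018 m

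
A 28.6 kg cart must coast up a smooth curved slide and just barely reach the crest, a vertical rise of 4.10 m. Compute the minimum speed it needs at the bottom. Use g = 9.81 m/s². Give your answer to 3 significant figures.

v = 8.97 m/s

At the top it is momentarily at rest, so all KE converts to PE: ½mv² = mgh
v = √(2gh) = √(2 × 9.81 × 4.10) = 8.969 m/s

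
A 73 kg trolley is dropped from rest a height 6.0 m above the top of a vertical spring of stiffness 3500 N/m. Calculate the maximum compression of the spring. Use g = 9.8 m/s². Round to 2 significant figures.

Measuring PE from the top of the relaxed spring, at max compression the trolley has dropped H + x with zero KE, so:
mg(H + x) = ½kx²
½(3500)x² − (73)(9.8)x − (73)(9.8)(6.0) = 0
1750x² − 715.4x − 4292 = 0
x = [715.4 + √(511797 + 3.0047e+07)]/(2 × 1750) = 1.784 m

x = 1.8 m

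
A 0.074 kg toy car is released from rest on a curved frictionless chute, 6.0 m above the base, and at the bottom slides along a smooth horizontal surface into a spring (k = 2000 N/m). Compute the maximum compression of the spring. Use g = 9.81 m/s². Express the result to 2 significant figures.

Gravitational PE at the top equals spring PE at max compression: mgh = ½kx²
x = √(2mgh/k) = √(2 × 0.074 × 9.81 × 6.0 / 2000) = 0.06600 m

x = 0.066 m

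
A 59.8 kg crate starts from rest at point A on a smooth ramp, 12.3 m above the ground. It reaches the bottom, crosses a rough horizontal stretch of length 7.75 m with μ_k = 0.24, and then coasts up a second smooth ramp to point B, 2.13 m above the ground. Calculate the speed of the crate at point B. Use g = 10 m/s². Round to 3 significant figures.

Energy at A: mgh₁ = (59.8)(10)(12.3) = 7355.4 J
Friction loss: W_f = μ_k mg d = 1112 J
At B: ½mv² + mgh₂ = mgh₁ − W_f
½mv² = 7355.4 − 1112 − 1273.7 = 4969.4 J
v = √(2 × 4969.4/59.8) = 12.89 m/s

v = 12.9 m/s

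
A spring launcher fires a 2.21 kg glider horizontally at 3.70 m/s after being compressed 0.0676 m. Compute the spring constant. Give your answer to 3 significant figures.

Energy stored in the spring equals the launch KE: ½kx² = ½mv²
k = mv²/x² = (2.21)(3.70)²/(0.0676)² = 6621 N/m

k = 6620 N/m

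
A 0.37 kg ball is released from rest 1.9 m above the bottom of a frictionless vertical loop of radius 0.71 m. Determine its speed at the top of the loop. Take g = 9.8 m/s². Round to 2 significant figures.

v = 3.1 m/s

Energy conservation: mgh = ½mv_top² + mg(2r)
v_top² = 2g(h − 2r) = 2(9.8)(1.9 − 1.420) = 9.408
v_top = 3.067 m/s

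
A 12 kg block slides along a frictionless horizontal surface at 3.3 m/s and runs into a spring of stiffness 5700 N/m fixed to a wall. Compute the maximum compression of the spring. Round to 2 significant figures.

x = 0.15 m

Conservation of energy between contact and max compression: ½mv² = ½kx²
x = v√(m/k) = 3.3 × √(12/5700) = 0.1514 m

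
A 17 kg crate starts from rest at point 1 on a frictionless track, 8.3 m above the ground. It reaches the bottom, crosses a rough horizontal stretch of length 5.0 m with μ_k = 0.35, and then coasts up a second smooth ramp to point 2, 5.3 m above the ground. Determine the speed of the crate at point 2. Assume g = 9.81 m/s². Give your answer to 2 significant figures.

Energy at 1: mgh₁ = (17)(9.81)(8.3) = 1384.2 J
Friction loss: W_f = μ_k mg d = 291.8 J
At 2: ½mv² + mgh₂ = mgh₁ − W_f
½mv² = 1384.2 − 291.8 − 883.88 = 208.46 J
v = √(2 × 208.46/17) = 4.952 m/s

v = 5.0 m/s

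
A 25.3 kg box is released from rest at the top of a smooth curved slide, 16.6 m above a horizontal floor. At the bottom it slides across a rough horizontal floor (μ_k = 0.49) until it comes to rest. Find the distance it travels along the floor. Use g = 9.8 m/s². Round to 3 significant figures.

d = 33.9 m

Energy bookkeeping (friction removes W_f = μ_k N d):
At rest all PE has been dissipated by friction: mgh = μ_k m g d
d = h/μ_k = 16.6/0.49 = 33.88 m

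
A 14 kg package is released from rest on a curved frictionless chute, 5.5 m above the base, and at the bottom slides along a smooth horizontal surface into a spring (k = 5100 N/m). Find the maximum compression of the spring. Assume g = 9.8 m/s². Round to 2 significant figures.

x = 0.54 m

Energy conservation (no friction) from release to max compression: mgh = ½kx²
x = √(2mgh/k) = √(2 × 14 × 9.8 × 5.5 / 5100) = 0.5440 m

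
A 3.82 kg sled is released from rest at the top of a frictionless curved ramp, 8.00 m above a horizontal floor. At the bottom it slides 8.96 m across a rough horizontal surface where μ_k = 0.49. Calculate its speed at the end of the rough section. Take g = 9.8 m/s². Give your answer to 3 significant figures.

v = 8.41 m/s

Applying the work–energy principle:
mgh = ½mv² + μ_k m g d
W_f = μ_k mg d = (0.49)(3.82)(9.8)(8.96) = 164.4 J
½mv² = mgh − W_f = 299.49 − 164.4 = 135.13 J
v = √(2 × 135.13/3.82) = 8.411 m/s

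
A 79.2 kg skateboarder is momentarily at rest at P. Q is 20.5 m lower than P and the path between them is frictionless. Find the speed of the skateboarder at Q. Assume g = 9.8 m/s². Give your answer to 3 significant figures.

v = 20.0 m/s

By conservation of mechanical energy, mgh = ½mv²
The mass cancels from both sides.
v = √(2gh) = √(2 × 9.8 × 20.5) = √401.80 = 20.04 m/s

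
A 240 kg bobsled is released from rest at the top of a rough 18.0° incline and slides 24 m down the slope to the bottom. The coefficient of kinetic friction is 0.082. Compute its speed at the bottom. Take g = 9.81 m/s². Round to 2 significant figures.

v = 10 m/s

Work–energy: mg(L sinθ) − μ_k(mg cosθ)L = ½mv²
mgh = mgL sinθ = (240)(9.81)(24)sin18.0° = 17461 J
W_f = μ_k mg cosθ · L = (0.082)(240)(9.81)cos18.0°·24 = 4407 J
½mv² = 17461 − 4407 = 13055 J
v = √(2 × 13055/240) = 10.43 m/s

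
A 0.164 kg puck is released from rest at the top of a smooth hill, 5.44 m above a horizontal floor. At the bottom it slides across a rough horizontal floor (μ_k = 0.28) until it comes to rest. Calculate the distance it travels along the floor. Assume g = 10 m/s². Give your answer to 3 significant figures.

d = 19.4 m

Energy bookkeeping (friction removes W_f = μ_k N d):
At rest all PE has been dissipated by friction: mgh = μ_k m g d
d = h/μ_k = 5.44/0.28 = 19.43 m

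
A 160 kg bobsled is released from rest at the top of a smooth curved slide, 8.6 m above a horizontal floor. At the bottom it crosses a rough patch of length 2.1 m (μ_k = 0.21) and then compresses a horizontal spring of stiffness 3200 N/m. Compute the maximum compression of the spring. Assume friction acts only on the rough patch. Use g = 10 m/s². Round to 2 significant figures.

x = 2.9 m

Initial energy: E₁ = mgh = (160)(10)(8.6) = 13760 J
Friction removes W_f = μ_k mg d = (0.21)(160)(10)(2.1) = 705.6 J
Energy reaching the spring: E = 13760 − 705.6 = 13054 J
At max compression ½kx² = E ⇒ x = √(2E/k) = √(2 × 13054/3200) = 2.856 m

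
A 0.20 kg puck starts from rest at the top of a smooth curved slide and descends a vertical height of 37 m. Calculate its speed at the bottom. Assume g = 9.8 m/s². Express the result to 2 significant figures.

v = 27 m/s

Energy conservation between the two points: mgh = ½mv²
v = √(2gh) = √(2 × 9.8 × 37) = √725.20 = 26.93 m/s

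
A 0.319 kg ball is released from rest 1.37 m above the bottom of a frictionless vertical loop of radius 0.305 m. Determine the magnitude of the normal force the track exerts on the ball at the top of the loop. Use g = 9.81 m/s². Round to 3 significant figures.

Energy from release to top (height 2r): mgh = ½mv_top² + mg(2r)
v_top² = 2g(h − 2r) = 2(9.81)(1.37 − 0.6100) = 14.911 m²/s²
At the top, both N and weight point toward the centre: N + mg = mv_top²/r
N = m(v_top²/r − g) = 0.319(14.911/0.305 − 9.81) = 12.47 N

N = 12.5 N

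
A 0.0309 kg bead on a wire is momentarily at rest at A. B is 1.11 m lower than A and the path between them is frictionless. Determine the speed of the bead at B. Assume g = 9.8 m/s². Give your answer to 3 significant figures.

v = 4.66 m/s

Mechanical energy is conserved (no friction): mgh = ½mv²
v = √(2gh) = √(2 × 9.8 × 1.11) = √21.756 = 4.664 m/s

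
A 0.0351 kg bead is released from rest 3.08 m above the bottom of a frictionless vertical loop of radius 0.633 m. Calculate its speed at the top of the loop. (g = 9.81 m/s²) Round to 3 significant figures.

v = 5.97 m/s

Energy conservation: mgh = ½mv_top² + mg(2r)
v_top² = 2g(h − 2r) = 2(9.81)(3.08 − 1.266) = 35.59
v_top = 5.966 m/s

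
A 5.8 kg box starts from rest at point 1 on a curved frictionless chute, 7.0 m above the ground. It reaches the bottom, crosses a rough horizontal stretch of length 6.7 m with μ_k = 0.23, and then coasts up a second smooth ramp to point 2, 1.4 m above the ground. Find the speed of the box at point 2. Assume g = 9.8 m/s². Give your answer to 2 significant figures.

v = 8.9 m/s

Energy at 1: mgh₁ = (5.8)(9.8)(7.0) = 397.88 J
Friction loss: W_f = μ_k mg d = 87.59 J
At 2: ½mv² + mgh₂ = mgh₁ − W_f
½mv² = 397.88 − 87.59 − 79.576 = 230.71 J
v = √(2 × 230.71/5.8) = 8.919 m/s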